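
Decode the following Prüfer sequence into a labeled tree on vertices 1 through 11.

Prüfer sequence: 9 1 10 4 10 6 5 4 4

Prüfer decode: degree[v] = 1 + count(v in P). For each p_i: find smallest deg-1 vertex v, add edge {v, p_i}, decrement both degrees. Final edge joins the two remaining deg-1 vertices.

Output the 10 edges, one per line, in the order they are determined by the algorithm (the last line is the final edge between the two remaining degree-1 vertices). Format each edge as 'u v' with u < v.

Initial degrees: {1:2, 2:1, 3:1, 4:4, 5:2, 6:2, 7:1, 8:1, 9:2, 10:3, 11:1}
Step 1: smallest deg-1 vertex = 2, p_1 = 9. Add edge {2,9}. Now deg[2]=0, deg[9]=1.
Step 2: smallest deg-1 vertex = 3, p_2 = 1. Add edge {1,3}. Now deg[3]=0, deg[1]=1.
Step 3: smallest deg-1 vertex = 1, p_3 = 10. Add edge {1,10}. Now deg[1]=0, deg[10]=2.
Step 4: smallest deg-1 vertex = 7, p_4 = 4. Add edge {4,7}. Now deg[7]=0, deg[4]=3.
Step 5: smallest deg-1 vertex = 8, p_5 = 10. Add edge {8,10}. Now deg[8]=0, deg[10]=1.
Step 6: smallest deg-1 vertex = 9, p_6 = 6. Add edge {6,9}. Now deg[9]=0, deg[6]=1.
Step 7: smallest deg-1 vertex = 6, p_7 = 5. Add edge {5,6}. Now deg[6]=0, deg[5]=1.
Step 8: smallest deg-1 vertex = 5, p_8 = 4. Add edge {4,5}. Now deg[5]=0, deg[4]=2.
Step 9: smallest deg-1 vertex = 10, p_9 = 4. Add edge {4,10}. Now deg[10]=0, deg[4]=1.
Final: two remaining deg-1 vertices are 4, 11. Add edge {4,11}.

Answer: 2 9
1 3
1 10
4 7
8 10
6 9
5 6
4 5
4 10
4 11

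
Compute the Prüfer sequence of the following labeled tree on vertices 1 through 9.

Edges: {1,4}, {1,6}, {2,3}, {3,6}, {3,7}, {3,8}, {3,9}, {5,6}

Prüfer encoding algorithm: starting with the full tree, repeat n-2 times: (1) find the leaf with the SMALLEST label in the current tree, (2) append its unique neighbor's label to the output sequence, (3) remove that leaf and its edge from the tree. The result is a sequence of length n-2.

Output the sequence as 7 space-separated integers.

Step 1: leaves = {2,4,5,7,8,9}. Remove smallest leaf 2, emit neighbor 3.
Step 2: leaves = {4,5,7,8,9}. Remove smallest leaf 4, emit neighbor 1.
Step 3: leaves = {1,5,7,8,9}. Remove smallest leaf 1, emit neighbor 6.
Step 4: leaves = {5,7,8,9}. Remove smallest leaf 5, emit neighbor 6.
Step 5: leaves = {6,7,8,9}. Remove smallest leaf 6, emit neighbor 3.
Step 6: leaves = {7,8,9}. Remove smallest leaf 7, emit neighbor 3.
Step 7: leaves = {8,9}. Remove smallest leaf 8, emit neighbor 3.
Done: 2 vertices remain (3, 9). Sequence = [3 1 6 6 3 3 3]

Answer: 3 1 6 6 3 3 3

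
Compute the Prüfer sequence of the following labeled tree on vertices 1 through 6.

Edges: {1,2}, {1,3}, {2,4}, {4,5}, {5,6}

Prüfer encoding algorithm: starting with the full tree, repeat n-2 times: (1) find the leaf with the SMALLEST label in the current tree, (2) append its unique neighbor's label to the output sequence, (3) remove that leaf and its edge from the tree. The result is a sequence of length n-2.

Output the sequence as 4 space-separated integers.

Answer: 1 2 4 5

Derivation:
Step 1: leaves = {3,6}. Remove smallest leaf 3, emit neighbor 1.
Step 2: leaves = {1,6}. Remove smallest leaf 1, emit neighbor 2.
Step 3: leaves = {2,6}. Remove smallest leaf 2, emit neighbor 4.
Step 4: leaves = {4,6}. Remove smallest leaf 4, emit neighbor 5.
Done: 2 vertices remain (5, 6). Sequence = [1 2 4 5]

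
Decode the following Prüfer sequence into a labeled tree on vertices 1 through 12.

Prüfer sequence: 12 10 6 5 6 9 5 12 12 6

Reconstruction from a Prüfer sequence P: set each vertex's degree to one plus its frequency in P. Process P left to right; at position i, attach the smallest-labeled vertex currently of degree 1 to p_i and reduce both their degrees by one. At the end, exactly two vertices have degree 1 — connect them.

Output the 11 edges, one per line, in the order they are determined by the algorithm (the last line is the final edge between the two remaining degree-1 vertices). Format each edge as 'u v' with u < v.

Answer: 1 12
2 10
3 6
4 5
6 7
8 9
5 9
5 12
10 12
6 11
6 12

Derivation:
Initial degrees: {1:1, 2:1, 3:1, 4:1, 5:3, 6:4, 7:1, 8:1, 9:2, 10:2, 11:1, 12:4}
Step 1: smallest deg-1 vertex = 1, p_1 = 12. Add edge {1,12}. Now deg[1]=0, deg[12]=3.
Step 2: smallest deg-1 vertex = 2, p_2 = 10. Add edge {2,10}. Now deg[2]=0, deg[10]=1.
Step 3: smallest deg-1 vertex = 3, p_3 = 6. Add edge {3,6}. Now deg[3]=0, deg[6]=3.
Step 4: smallest deg-1 vertex = 4, p_4 = 5. Add edge {4,5}. Now deg[4]=0, deg[5]=2.
Step 5: smallest deg-1 vertex = 7, p_5 = 6. Add edge {6,7}. Now deg[7]=0, deg[6]=2.
Step 6: smallest deg-1 vertex = 8, p_6 = 9. Add edge {8,9}. Now deg[8]=0, deg[9]=1.
Step 7: smallest deg-1 vertex = 9, p_7 = 5. Add edge {5,9}. Now deg[9]=0, deg[5]=1.
Step 8: smallest deg-1 vertex = 5, p_8 = 12. Add edge {5,12}. Now deg[5]=0, deg[12]=2.
Step 9: smallest deg-1 vertex = 10, p_9 = 12. Add edge {10,12}. Now deg[10]=0, deg[12]=1.
Step 10: smallest deg-1 vertex = 11, p_10 = 6. Add edge {6,11}. Now deg[11]=0, deg[6]=1.
Final: two remaining deg-1 vertices are 6, 12. Add edge {6,12}.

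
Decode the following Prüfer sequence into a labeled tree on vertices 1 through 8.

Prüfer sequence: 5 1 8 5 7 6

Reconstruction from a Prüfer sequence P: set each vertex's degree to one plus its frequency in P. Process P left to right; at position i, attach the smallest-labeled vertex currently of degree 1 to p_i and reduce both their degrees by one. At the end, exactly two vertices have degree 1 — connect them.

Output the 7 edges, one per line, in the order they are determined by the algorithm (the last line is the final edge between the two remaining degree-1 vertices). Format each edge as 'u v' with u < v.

Initial degrees: {1:2, 2:1, 3:1, 4:1, 5:3, 6:2, 7:2, 8:2}
Step 1: smallest deg-1 vertex = 2, p_1 = 5. Add edge {2,5}. Now deg[2]=0, deg[5]=2.
Step 2: smallest deg-1 vertex = 3, p_2 = 1. Add edge {1,3}. Now deg[3]=0, deg[1]=1.
Step 3: smallest deg-1 vertex = 1, p_3 = 8. Add edge {1,8}. Now deg[1]=0, deg[8]=1.
Step 4: smallest deg-1 vertex = 4, p_4 = 5. Add edge {4,5}. Now deg[4]=0, deg[5]=1.
Step 5: smallest deg-1 vertex = 5, p_5 = 7. Add edge {5,7}. Now deg[5]=0, deg[7]=1.
Step 6: smallest deg-1 vertex = 7, p_6 = 6. Add edge {6,7}. Now deg[7]=0, deg[6]=1.
Final: two remaining deg-1 vertices are 6, 8. Add edge {6,8}.

Answer: 2 5
1 3
1 8
4 5
5 7
6 7
6 8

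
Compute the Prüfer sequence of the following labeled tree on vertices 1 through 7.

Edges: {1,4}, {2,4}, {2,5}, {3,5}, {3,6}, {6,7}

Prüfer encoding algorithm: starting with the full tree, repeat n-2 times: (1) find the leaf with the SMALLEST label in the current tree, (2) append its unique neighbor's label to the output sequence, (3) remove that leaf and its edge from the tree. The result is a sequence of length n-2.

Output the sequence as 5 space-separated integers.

Step 1: leaves = {1,7}. Remove smallest leaf 1, emit neighbor 4.
Step 2: leaves = {4,7}. Remove smallest leaf 4, emit neighbor 2.
Step 3: leaves = {2,7}. Remove smallest leaf 2, emit neighbor 5.
Step 4: leaves = {5,7}. Remove smallest leaf 5, emit neighbor 3.
Step 5: leaves = {3,7}. Remove smallest leaf 3, emit neighbor 6.
Done: 2 vertices remain (6, 7). Sequence = [4 2 5 3 6]

Answer: 4 2 5 3 6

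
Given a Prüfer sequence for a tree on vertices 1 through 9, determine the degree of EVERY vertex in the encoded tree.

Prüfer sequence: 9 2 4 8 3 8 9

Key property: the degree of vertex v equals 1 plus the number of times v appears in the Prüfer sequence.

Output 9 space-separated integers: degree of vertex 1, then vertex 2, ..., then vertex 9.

Answer: 1 2 2 2 1 1 1 3 3

Derivation:
p_1 = 9: count[9] becomes 1
p_2 = 2: count[2] becomes 1
p_3 = 4: count[4] becomes 1
p_4 = 8: count[8] becomes 1
p_5 = 3: count[3] becomes 1
p_6 = 8: count[8] becomes 2
p_7 = 9: count[9] becomes 2
Degrees (1 + count): deg[1]=1+0=1, deg[2]=1+1=2, deg[3]=1+1=2, deg[4]=1+1=2, deg[5]=1+0=1, deg[6]=1+0=1, deg[7]=1+0=1, deg[8]=1+2=3, deg[9]=1+2=3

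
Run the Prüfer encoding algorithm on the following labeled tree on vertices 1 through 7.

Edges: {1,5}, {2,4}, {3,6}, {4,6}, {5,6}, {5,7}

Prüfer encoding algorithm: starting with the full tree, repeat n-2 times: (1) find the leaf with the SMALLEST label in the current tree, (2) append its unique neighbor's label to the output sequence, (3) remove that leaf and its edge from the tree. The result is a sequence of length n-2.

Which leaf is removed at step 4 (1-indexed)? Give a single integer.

Answer: 4

Derivation:
Step 1: current leaves = {1,2,3,7}. Remove leaf 1 (neighbor: 5).
Step 2: current leaves = {2,3,7}. Remove leaf 2 (neighbor: 4).
Step 3: current leaves = {3,4,7}. Remove leaf 3 (neighbor: 6).
Step 4: current leaves = {4,7}. Remove leaf 4 (neighbor: 6).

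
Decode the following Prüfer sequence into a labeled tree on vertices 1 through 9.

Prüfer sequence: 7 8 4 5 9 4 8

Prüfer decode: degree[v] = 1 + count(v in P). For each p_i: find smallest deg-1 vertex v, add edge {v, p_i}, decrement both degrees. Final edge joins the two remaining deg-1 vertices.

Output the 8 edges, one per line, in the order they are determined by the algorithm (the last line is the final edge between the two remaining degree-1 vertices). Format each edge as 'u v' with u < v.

Answer: 1 7
2 8
3 4
5 6
5 9
4 7
4 8
8 9

Derivation:
Initial degrees: {1:1, 2:1, 3:1, 4:3, 5:2, 6:1, 7:2, 8:3, 9:2}
Step 1: smallest deg-1 vertex = 1, p_1 = 7. Add edge {1,7}. Now deg[1]=0, deg[7]=1.
Step 2: smallest deg-1 vertex = 2, p_2 = 8. Add edge {2,8}. Now deg[2]=0, deg[8]=2.
Step 3: smallest deg-1 vertex = 3, p_3 = 4. Add edge {3,4}. Now deg[3]=0, deg[4]=2.
Step 4: smallest deg-1 vertex = 6, p_4 = 5. Add edge {5,6}. Now deg[6]=0, deg[5]=1.
Step 5: smallest deg-1 vertex = 5, p_5 = 9. Add edge {5,9}. Now deg[5]=0, deg[9]=1.
Step 6: smallest deg-1 vertex = 7, p_6 = 4. Add edge {4,7}. Now deg[7]=0, deg[4]=1.
Step 7: smallest deg-1 vertex = 4, p_7 = 8. Add edge {4,8}. Now deg[4]=0, deg[8]=1.
Final: two remaining deg-1 vertices are 8, 9. Add edge {8,9}.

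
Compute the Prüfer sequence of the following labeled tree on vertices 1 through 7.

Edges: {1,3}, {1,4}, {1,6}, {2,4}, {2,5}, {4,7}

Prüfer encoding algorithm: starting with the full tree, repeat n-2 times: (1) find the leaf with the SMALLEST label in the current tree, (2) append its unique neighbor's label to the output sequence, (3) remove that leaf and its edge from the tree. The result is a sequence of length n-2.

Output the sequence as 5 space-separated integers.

Step 1: leaves = {3,5,6,7}. Remove smallest leaf 3, emit neighbor 1.
Step 2: leaves = {5,6,7}. Remove smallest leaf 5, emit neighbor 2.
Step 3: leaves = {2,6,7}. Remove smallest leaf 2, emit neighbor 4.
Step 4: leaves = {6,7}. Remove smallest leaf 6, emit neighbor 1.
Step 5: leaves = {1,7}. Remove smallest leaf 1, emit neighbor 4.
Done: 2 vertices remain (4, 7). Sequence = [1 2 4 1 4]

Answer: 1 2 4 1 4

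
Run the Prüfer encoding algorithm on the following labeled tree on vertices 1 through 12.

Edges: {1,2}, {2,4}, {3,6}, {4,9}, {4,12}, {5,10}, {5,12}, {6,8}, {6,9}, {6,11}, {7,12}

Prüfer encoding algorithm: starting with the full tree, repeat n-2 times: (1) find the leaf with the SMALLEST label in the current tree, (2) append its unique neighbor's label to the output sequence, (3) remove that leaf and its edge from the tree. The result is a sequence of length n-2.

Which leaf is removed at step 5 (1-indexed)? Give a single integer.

Answer: 8

Derivation:
Step 1: current leaves = {1,3,7,8,10,11}. Remove leaf 1 (neighbor: 2).
Step 2: current leaves = {2,3,7,8,10,11}. Remove leaf 2 (neighbor: 4).
Step 3: current leaves = {3,7,8,10,11}. Remove leaf 3 (neighbor: 6).
Step 4: current leaves = {7,8,10,11}. Remove leaf 7 (neighbor: 12).
Step 5: current leaves = {8,10,11}. Remove leaf 8 (neighbor: 6).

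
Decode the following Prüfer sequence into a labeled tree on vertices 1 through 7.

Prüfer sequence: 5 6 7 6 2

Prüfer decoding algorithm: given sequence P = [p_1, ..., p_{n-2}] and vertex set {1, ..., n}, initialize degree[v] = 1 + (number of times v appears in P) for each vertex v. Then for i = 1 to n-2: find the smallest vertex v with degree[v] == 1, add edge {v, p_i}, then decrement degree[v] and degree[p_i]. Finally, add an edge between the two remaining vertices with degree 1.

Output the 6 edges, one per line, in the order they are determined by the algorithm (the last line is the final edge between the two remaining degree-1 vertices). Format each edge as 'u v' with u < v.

Initial degrees: {1:1, 2:2, 3:1, 4:1, 5:2, 6:3, 7:2}
Step 1: smallest deg-1 vertex = 1, p_1 = 5. Add edge {1,5}. Now deg[1]=0, deg[5]=1.
Step 2: smallest deg-1 vertex = 3, p_2 = 6. Add edge {3,6}. Now deg[3]=0, deg[6]=2.
Step 3: smallest deg-1 vertex = 4, p_3 = 7. Add edge {4,7}. Now deg[4]=0, deg[7]=1.
Step 4: smallest deg-1 vertex = 5, p_4 = 6. Add edge {5,6}. Now deg[5]=0, deg[6]=1.
Step 5: smallest deg-1 vertex = 6, p_5 = 2. Add edge {2,6}. Now deg[6]=0, deg[2]=1.
Final: two remaining deg-1 vertices are 2, 7. Add edge {2,7}.

Answer: 1 5
3 6
4 7
5 6
2 6
2 7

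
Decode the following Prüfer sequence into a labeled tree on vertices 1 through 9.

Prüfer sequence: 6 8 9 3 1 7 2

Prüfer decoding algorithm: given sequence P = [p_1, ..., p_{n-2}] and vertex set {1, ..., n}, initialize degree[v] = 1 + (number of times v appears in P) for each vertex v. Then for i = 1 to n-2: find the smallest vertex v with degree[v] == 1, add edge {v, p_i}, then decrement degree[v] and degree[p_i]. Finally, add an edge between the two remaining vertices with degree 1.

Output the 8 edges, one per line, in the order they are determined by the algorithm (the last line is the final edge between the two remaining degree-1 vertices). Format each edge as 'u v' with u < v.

Answer: 4 6
5 8
6 9
3 8
1 3
1 7
2 7
2 9

Derivation:
Initial degrees: {1:2, 2:2, 3:2, 4:1, 5:1, 6:2, 7:2, 8:2, 9:2}
Step 1: smallest deg-1 vertex = 4, p_1 = 6. Add edge {4,6}. Now deg[4]=0, deg[6]=1.
Step 2: smallest deg-1 vertex = 5, p_2 = 8. Add edge {5,8}. Now deg[5]=0, deg[8]=1.
Step 3: smallest deg-1 vertex = 6, p_3 = 9. Add edge {6,9}. Now deg[6]=0, deg[9]=1.
Step 4: smallest deg-1 vertex = 8, p_4 = 3. Add edge {3,8}. Now deg[8]=0, deg[3]=1.
Step 5: smallest deg-1 vertex = 3, p_5 = 1. Add edge {1,3}. Now deg[3]=0, deg[1]=1.
Step 6: smallest deg-1 vertex = 1, p_6 = 7. Add edge {1,7}. Now deg[1]=0, deg[7]=1.
Step 7: smallest deg-1 vertex = 7, p_7 = 2. Add edge {2,7}. Now deg[7]=0, deg[2]=1.
Final: two remaining deg-1 vertices are 2, 9. Add edge {2,9}.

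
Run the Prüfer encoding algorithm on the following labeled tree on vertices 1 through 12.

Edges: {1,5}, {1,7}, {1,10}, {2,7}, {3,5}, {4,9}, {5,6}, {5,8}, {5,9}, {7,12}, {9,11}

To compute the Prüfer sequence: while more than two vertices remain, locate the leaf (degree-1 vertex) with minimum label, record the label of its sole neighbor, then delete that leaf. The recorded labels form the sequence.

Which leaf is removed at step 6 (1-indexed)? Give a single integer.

Step 1: current leaves = {2,3,4,6,8,10,11,12}. Remove leaf 2 (neighbor: 7).
Step 2: current leaves = {3,4,6,8,10,11,12}. Remove leaf 3 (neighbor: 5).
Step 3: current leaves = {4,6,8,10,11,12}. Remove leaf 4 (neighbor: 9).
Step 4: current leaves = {6,8,10,11,12}. Remove leaf 6 (neighbor: 5).
Step 5: current leaves = {8,10,11,12}. Remove leaf 8 (neighbor: 5).
Step 6: current leaves = {10,11,12}. Remove leaf 10 (neighbor: 1).

Answer: 10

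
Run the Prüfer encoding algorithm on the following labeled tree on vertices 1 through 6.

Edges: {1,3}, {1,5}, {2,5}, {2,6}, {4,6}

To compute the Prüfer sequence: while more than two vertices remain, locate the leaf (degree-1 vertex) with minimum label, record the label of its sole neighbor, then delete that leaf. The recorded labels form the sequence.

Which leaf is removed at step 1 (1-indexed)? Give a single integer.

Step 1: current leaves = {3,4}. Remove leaf 3 (neighbor: 1).

Answer: 3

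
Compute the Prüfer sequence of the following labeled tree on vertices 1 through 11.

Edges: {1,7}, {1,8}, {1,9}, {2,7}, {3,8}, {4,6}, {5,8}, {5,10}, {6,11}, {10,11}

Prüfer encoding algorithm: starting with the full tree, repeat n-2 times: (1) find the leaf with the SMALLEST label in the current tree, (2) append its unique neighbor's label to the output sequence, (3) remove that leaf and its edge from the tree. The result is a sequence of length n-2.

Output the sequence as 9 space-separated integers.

Answer: 7 8 6 11 1 1 8 5 10

Derivation:
Step 1: leaves = {2,3,4,9}. Remove smallest leaf 2, emit neighbor 7.
Step 2: leaves = {3,4,7,9}. Remove smallest leaf 3, emit neighbor 8.
Step 3: leaves = {4,7,9}. Remove smallest leaf 4, emit neighbor 6.
Step 4: leaves = {6,7,9}. Remove smallest leaf 6, emit neighbor 11.
Step 5: leaves = {7,9,11}. Remove smallest leaf 7, emit neighbor 1.
Step 6: leaves = {9,11}. Remove smallest leaf 9, emit neighbor 1.
Step 7: leaves = {1,11}. Remove smallest leaf 1, emit neighbor 8.
Step 8: leaves = {8,11}. Remove smallest leaf 8, emit neighbor 5.
Step 9: leaves = {5,11}. Remove smallest leaf 5, emit neighbor 10.
Done: 2 vertices remain (10, 11). Sequence = [7 8 6 11 1 1 8 5 10]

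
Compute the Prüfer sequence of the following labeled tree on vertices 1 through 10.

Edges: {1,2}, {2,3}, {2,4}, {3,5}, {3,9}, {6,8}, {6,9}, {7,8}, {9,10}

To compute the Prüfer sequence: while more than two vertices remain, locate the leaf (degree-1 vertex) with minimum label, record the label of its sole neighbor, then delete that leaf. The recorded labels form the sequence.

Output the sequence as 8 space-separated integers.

Step 1: leaves = {1,4,5,7,10}. Remove smallest leaf 1, emit neighbor 2.
Step 2: leaves = {4,5,7,10}. Remove smallest leaf 4, emit neighbor 2.
Step 3: leaves = {2,5,7,10}. Remove smallest leaf 2, emit neighbor 3.
Step 4: leaves = {5,7,10}. Remove smallest leaf 5, emit neighbor 3.
Step 5: leaves = {3,7,10}. Remove smallest leaf 3, emit neighbor 9.
Step 6: leaves = {7,10}. Remove smallest leaf 7, emit neighbor 8.
Step 7: leaves = {8,10}. Remove smallest leaf 8, emit neighbor 6.
Step 8: leaves = {6,10}. Remove smallest leaf 6, emit neighbor 9.
Done: 2 vertices remain (9, 10). Sequence = [2 2 3 3 9 8 6 9]

Answer: 2 2 3 3 9 8 6 9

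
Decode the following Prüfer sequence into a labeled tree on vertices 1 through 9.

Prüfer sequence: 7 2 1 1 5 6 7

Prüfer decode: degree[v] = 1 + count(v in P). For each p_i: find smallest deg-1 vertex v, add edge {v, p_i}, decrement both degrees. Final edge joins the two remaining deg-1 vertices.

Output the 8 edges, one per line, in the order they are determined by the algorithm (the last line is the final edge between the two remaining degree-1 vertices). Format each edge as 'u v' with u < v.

Answer: 3 7
2 4
1 2
1 8
1 5
5 6
6 7
7 9

Derivation:
Initial degrees: {1:3, 2:2, 3:1, 4:1, 5:2, 6:2, 7:3, 8:1, 9:1}
Step 1: smallest deg-1 vertex = 3, p_1 = 7. Add edge {3,7}. Now deg[3]=0, deg[7]=2.
Step 2: smallest deg-1 vertex = 4, p_2 = 2. Add edge {2,4}. Now deg[4]=0, deg[2]=1.
Step 3: smallest deg-1 vertex = 2, p_3 = 1. Add edge {1,2}. Now deg[2]=0, deg[1]=2.
Step 4: smallest deg-1 vertex = 8, p_4 = 1. Add edge {1,8}. Now deg[8]=0, deg[1]=1.
Step 5: smallest deg-1 vertex = 1, p_5 = 5. Add edge {1,5}. Now deg[1]=0, deg[5]=1.
Step 6: smallest deg-1 vertex = 5, p_6 = 6. Add edge {5,6}. Now deg[5]=0, deg[6]=1.
Step 7: smallest deg-1 vertex = 6, p_7 = 7. Add edge {6,7}. Now deg[6]=0, deg[7]=1.
Final: two remaining deg-1 vertices are 7, 9. Add edge {7,9}.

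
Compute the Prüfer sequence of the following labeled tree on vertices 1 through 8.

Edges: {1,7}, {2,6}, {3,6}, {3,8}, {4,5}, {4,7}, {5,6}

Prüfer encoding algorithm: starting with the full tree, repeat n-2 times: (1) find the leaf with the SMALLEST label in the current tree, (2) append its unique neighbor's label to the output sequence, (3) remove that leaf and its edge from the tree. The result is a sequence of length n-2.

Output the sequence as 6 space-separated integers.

Answer: 7 6 4 5 6 3

Derivation:
Step 1: leaves = {1,2,8}. Remove smallest leaf 1, emit neighbor 7.
Step 2: leaves = {2,7,8}. Remove smallest leaf 2, emit neighbor 6.
Step 3: leaves = {7,8}. Remove smallest leaf 7, emit neighbor 4.
Step 4: leaves = {4,8}. Remove smallest leaf 4, emit neighbor 5.
Step 5: leaves = {5,8}. Remove smallest leaf 5, emit neighbor 6.
Step 6: leaves = {6,8}. Remove smallest leaf 6, emit neighbor 3.
Done: 2 vertices remain (3, 8). Sequence = [7 6 4 5 6 3]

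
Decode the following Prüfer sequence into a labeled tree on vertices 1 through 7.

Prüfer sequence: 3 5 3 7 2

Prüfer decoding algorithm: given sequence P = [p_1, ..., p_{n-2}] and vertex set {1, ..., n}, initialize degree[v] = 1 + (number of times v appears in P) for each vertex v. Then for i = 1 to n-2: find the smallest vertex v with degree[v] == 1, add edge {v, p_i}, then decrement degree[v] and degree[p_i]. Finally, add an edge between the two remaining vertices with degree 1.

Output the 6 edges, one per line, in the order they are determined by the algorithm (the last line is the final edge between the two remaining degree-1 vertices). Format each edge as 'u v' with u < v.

Answer: 1 3
4 5
3 5
3 7
2 6
2 7

Derivation:
Initial degrees: {1:1, 2:2, 3:3, 4:1, 5:2, 6:1, 7:2}
Step 1: smallest deg-1 vertex = 1, p_1 = 3. Add edge {1,3}. Now deg[1]=0, deg[3]=2.
Step 2: smallest deg-1 vertex = 4, p_2 = 5. Add edge {4,5}. Now deg[4]=0, deg[5]=1.
Step 3: smallest deg-1 vertex = 5, p_3 = 3. Add edge {3,5}. Now deg[5]=0, deg[3]=1.
Step 4: smallest deg-1 vertex = 3, p_4 = 7. Add edge {3,7}. Now deg[3]=0, deg[7]=1.
Step 5: smallest deg-1 vertex = 6, p_5 = 2. Add edge {2,6}. Now deg[6]=0, deg[2]=1.
Final: two remaining deg-1 vertices are 2, 7. Add edge {2,7}.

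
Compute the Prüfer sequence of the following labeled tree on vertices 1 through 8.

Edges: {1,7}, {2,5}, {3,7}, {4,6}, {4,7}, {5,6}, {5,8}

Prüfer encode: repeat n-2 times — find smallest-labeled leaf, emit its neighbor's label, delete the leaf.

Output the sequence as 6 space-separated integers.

Answer: 7 5 7 4 6 5

Derivation:
Step 1: leaves = {1,2,3,8}. Remove smallest leaf 1, emit neighbor 7.
Step 2: leaves = {2,3,8}. Remove smallest leaf 2, emit neighbor 5.
Step 3: leaves = {3,8}. Remove smallest leaf 3, emit neighbor 7.
Step 4: leaves = {7,8}. Remove smallest leaf 7, emit neighbor 4.
Step 5: leaves = {4,8}. Remove smallest leaf 4, emit neighbor 6.
Step 6: leaves = {6,8}. Remove smallest leaf 6, emit neighbor 5.
Done: 2 vertices remain (5, 8). Sequence = [7 5 7 4 6 5]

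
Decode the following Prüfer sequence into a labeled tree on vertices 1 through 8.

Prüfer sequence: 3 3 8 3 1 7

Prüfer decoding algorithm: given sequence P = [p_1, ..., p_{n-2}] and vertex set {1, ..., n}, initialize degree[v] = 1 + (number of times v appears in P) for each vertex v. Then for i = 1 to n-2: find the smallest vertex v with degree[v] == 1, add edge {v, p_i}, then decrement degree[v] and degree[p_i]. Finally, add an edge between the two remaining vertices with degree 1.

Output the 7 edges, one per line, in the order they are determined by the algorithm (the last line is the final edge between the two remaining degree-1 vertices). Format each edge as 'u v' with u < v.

Answer: 2 3
3 4
5 8
3 6
1 3
1 7
7 8

Derivation:
Initial degrees: {1:2, 2:1, 3:4, 4:1, 5:1, 6:1, 7:2, 8:2}
Step 1: smallest deg-1 vertex = 2, p_1 = 3. Add edge {2,3}. Now deg[2]=0, deg[3]=3.
Step 2: smallest deg-1 vertex = 4, p_2 = 3. Add edge {3,4}. Now deg[4]=0, deg[3]=2.
Step 3: smallest deg-1 vertex = 5, p_3 = 8. Add edge {5,8}. Now deg[5]=0, deg[8]=1.
Step 4: smallest deg-1 vertex = 6, p_4 = 3. Add edge {3,6}. Now deg[6]=0, deg[3]=1.
Step 5: smallest deg-1 vertex = 3, p_5 = 1. Add edge {1,3}. Now deg[3]=0, deg[1]=1.
Step 6: smallest deg-1 vertex = 1, p_6 = 7. Add edge {1,7}. Now deg[1]=0, deg[7]=1.
Final: two remaining deg-1 vertices are 7, 8. Add edge {7,8}.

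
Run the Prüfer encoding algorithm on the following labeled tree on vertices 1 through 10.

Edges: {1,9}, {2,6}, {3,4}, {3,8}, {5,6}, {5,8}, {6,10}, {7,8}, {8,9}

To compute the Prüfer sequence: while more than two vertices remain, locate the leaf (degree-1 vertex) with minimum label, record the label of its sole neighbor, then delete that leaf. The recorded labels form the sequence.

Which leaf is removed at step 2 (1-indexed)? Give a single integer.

Answer: 2

Derivation:
Step 1: current leaves = {1,2,4,7,10}. Remove leaf 1 (neighbor: 9).
Step 2: current leaves = {2,4,7,9,10}. Remove leaf 2 (neighbor: 6).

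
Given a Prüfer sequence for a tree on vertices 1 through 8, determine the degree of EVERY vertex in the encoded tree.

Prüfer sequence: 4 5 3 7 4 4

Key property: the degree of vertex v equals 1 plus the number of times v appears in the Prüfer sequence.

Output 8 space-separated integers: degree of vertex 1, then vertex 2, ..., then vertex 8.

p_1 = 4: count[4] becomes 1
p_2 = 5: count[5] becomes 1
p_3 = 3: count[3] becomes 1
p_4 = 7: count[7] becomes 1
p_5 = 4: count[4] becomes 2
p_6 = 4: count[4] becomes 3
Degrees (1 + count): deg[1]=1+0=1, deg[2]=1+0=1, deg[3]=1+1=2, deg[4]=1+3=4, deg[5]=1+1=2, deg[6]=1+0=1, deg[7]=1+1=2, deg[8]=1+0=1

Answer: 1 1 2 4 2 1 2 1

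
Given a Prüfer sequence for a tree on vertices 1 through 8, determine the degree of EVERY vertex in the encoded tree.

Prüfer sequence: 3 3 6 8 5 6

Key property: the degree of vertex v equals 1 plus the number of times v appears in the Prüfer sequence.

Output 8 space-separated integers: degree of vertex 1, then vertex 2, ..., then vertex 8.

Answer: 1 1 3 1 2 3 1 2

Derivation:
p_1 = 3: count[3] becomes 1
p_2 = 3: count[3] becomes 2
p_3 = 6: count[6] becomes 1
p_4 = 8: count[8] becomes 1
p_5 = 5: count[5] becomes 1
p_6 = 6: count[6] becomes 2
Degrees (1 + count): deg[1]=1+0=1, deg[2]=1+0=1, deg[3]=1+2=3, deg[4]=1+0=1, deg[5]=1+1=2, deg[6]=1+2=3, deg[7]=1+0=1, deg[8]=1+1=2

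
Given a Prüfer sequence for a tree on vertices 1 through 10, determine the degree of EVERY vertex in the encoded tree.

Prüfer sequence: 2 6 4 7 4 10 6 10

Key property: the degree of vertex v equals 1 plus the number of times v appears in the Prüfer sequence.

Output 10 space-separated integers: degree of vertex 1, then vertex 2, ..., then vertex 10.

p_1 = 2: count[2] becomes 1
p_2 = 6: count[6] becomes 1
p_3 = 4: count[4] becomes 1
p_4 = 7: count[7] becomes 1
p_5 = 4: count[4] becomes 2
p_6 = 10: count[10] becomes 1
p_7 = 6: count[6] becomes 2
p_8 = 10: count[10] becomes 2
Degrees (1 + count): deg[1]=1+0=1, deg[2]=1+1=2, deg[3]=1+0=1, deg[4]=1+2=3, deg[5]=1+0=1, deg[6]=1+2=3, deg[7]=1+1=2, deg[8]=1+0=1, deg[9]=1+0=1, deg[10]=1+2=3

Answer: 1 2 1 3 1 3 2 1 1 3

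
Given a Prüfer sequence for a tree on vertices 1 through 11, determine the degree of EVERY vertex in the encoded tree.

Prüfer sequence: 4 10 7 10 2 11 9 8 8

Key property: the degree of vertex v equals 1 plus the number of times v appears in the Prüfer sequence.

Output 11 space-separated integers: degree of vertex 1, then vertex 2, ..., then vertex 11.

p_1 = 4: count[4] becomes 1
p_2 = 10: count[10] becomes 1
p_3 = 7: count[7] becomes 1
p_4 = 10: count[10] becomes 2
p_5 = 2: count[2] becomes 1
p_6 = 11: count[11] becomes 1
p_7 = 9: count[9] becomes 1
p_8 = 8: count[8] becomes 1
p_9 = 8: count[8] becomes 2
Degrees (1 + count): deg[1]=1+0=1, deg[2]=1+1=2, deg[3]=1+0=1, deg[4]=1+1=2, deg[5]=1+0=1, deg[6]=1+0=1, deg[7]=1+1=2, deg[8]=1+2=3, deg[9]=1+1=2, deg[10]=1+2=3, deg[11]=1+1=2

Answer: 1 2 1 2 1 1 2 3 2 3 2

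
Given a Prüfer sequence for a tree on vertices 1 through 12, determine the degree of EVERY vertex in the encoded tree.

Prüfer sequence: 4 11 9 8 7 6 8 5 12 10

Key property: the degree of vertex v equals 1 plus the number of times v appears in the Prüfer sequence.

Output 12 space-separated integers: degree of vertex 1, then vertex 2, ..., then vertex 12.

Answer: 1 1 1 2 2 2 2 3 2 2 2 2

Derivation:
p_1 = 4: count[4] becomes 1
p_2 = 11: count[11] becomes 1
p_3 = 9: count[9] becomes 1
p_4 = 8: count[8] becomes 1
p_5 = 7: count[7] becomes 1
p_6 = 6: count[6] becomes 1
p_7 = 8: count[8] becomes 2
p_8 = 5: count[5] becomes 1
p_9 = 12: count[12] becomes 1
p_10 = 10: count[10] becomes 1
Degrees (1 + count): deg[1]=1+0=1, deg[2]=1+0=1, deg[3]=1+0=1, deg[4]=1+1=2, deg[5]=1+1=2, deg[6]=1+1=2, deg[7]=1+1=2, deg[8]=1+2=3, deg[9]=1+1=2, deg[10]=1+1=2, deg[11]=1+1=2, deg[12]=1+1=2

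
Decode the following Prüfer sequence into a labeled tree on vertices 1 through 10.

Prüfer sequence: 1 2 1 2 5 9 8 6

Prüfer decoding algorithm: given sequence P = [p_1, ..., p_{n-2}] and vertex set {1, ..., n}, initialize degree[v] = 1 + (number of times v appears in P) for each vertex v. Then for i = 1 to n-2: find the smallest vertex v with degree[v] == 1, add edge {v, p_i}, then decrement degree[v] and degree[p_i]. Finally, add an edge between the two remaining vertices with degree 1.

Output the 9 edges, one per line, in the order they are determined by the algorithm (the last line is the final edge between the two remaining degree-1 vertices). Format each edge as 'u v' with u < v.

Answer: 1 3
2 4
1 7
1 2
2 5
5 9
8 9
6 8
6 10

Derivation:
Initial degrees: {1:3, 2:3, 3:1, 4:1, 5:2, 6:2, 7:1, 8:2, 9:2, 10:1}
Step 1: smallest deg-1 vertex = 3, p_1 = 1. Add edge {1,3}. Now deg[3]=0, deg[1]=2.
Step 2: smallest deg-1 vertex = 4, p_2 = 2. Add edge {2,4}. Now deg[4]=0, deg[2]=2.
Step 3: smallest deg-1 vertex = 7, p_3 = 1. Add edge {1,7}. Now deg[7]=0, deg[1]=1.
Step 4: smallest deg-1 vertex = 1, p_4 = 2. Add edge {1,2}. Now deg[1]=0, deg[2]=1.
Step 5: smallest deg-1 vertex = 2, p_5 = 5. Add edge {2,5}. Now deg[2]=0, deg[5]=1.
Step 6: smallest deg-1 vertex = 5, p_6 = 9. Add edge {5,9}. Now deg[5]=0, deg[9]=1.
Step 7: smallest deg-1 vertex = 9, p_7 = 8. Add edge {8,9}. Now deg[9]=0, deg[8]=1.
Step 8: smallest deg-1 vertex = 8, p_8 = 6. Add edge {6,8}. Now deg[8]=0, deg[6]=1.
Final: two remaining deg-1 vertices are 6, 10. Add edge {6,10}.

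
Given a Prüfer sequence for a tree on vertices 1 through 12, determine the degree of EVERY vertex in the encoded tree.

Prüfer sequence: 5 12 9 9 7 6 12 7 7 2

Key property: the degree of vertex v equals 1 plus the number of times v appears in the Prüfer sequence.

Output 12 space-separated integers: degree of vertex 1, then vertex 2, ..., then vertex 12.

p_1 = 5: count[5] becomes 1
p_2 = 12: count[12] becomes 1
p_3 = 9: count[9] becomes 1
p_4 = 9: count[9] becomes 2
p_5 = 7: count[7] becomes 1
p_6 = 6: count[6] becomes 1
p_7 = 12: count[12] becomes 2
p_8 = 7: count[7] becomes 2
p_9 = 7: count[7] becomes 3
p_10 = 2: count[2] becomes 1
Degrees (1 + count): deg[1]=1+0=1, deg[2]=1+1=2, deg[3]=1+0=1, deg[4]=1+0=1, deg[5]=1+1=2, deg[6]=1+1=2, deg[7]=1+3=4, deg[8]=1+0=1, deg[9]=1+2=3, deg[10]=1+0=1, deg[11]=1+0=1, deg[12]=1+2=3

Answer: 1 2 1 1 2 2 4 1 3 1 1 3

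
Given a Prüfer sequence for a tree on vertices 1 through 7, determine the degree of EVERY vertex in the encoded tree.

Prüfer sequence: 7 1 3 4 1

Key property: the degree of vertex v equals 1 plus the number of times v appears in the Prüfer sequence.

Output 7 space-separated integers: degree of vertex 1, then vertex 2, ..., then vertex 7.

Answer: 3 1 2 2 1 1 2

Derivation:
p_1 = 7: count[7] becomes 1
p_2 = 1: count[1] becomes 1
p_3 = 3: count[3] becomes 1
p_4 = 4: count[4] becomes 1
p_5 = 1: count[1] becomes 2
Degrees (1 + count): deg[1]=1+2=3, deg[2]=1+0=1, deg[3]=1+1=2, deg[4]=1+1=2, deg[5]=1+0=1, deg[6]=1+0=1, deg[7]=1+1=2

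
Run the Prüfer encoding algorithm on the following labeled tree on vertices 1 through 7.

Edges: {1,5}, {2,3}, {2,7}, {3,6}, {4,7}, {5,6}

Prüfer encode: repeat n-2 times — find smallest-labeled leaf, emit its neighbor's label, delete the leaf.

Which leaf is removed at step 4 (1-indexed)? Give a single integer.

Answer: 6

Derivation:
Step 1: current leaves = {1,4}. Remove leaf 1 (neighbor: 5).
Step 2: current leaves = {4,5}. Remove leaf 4 (neighbor: 7).
Step 3: current leaves = {5,7}. Remove leaf 5 (neighbor: 6).
Step 4: current leaves = {6,7}. Remove leaf 6 (neighbor: 3).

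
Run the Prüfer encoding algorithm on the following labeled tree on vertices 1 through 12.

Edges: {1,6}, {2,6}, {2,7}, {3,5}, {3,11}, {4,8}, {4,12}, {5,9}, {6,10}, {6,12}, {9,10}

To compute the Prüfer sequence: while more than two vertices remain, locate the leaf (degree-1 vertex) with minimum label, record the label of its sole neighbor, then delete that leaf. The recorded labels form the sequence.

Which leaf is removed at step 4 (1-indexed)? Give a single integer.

Answer: 8

Derivation:
Step 1: current leaves = {1,7,8,11}. Remove leaf 1 (neighbor: 6).
Step 2: current leaves = {7,8,11}. Remove leaf 7 (neighbor: 2).
Step 3: current leaves = {2,8,11}. Remove leaf 2 (neighbor: 6).
Step 4: current leaves = {8,11}. Remove leaf 8 (neighbor: 4).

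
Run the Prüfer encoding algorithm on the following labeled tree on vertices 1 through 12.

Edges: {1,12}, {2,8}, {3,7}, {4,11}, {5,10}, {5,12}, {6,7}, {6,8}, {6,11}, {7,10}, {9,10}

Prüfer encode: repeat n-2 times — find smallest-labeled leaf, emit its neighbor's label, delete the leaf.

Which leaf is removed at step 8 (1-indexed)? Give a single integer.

Step 1: current leaves = {1,2,3,4,9}. Remove leaf 1 (neighbor: 12).
Step 2: current leaves = {2,3,4,9,12}. Remove leaf 2 (neighbor: 8).
Step 3: current leaves = {3,4,8,9,12}. Remove leaf 3 (neighbor: 7).
Step 4: current leaves = {4,8,9,12}. Remove leaf 4 (neighbor: 11).
Step 5: current leaves = {8,9,11,12}. Remove leaf 8 (neighbor: 6).
Step 6: current leaves = {9,11,12}. Remove leaf 9 (neighbor: 10).
Step 7: current leaves = {11,12}. Remove leaf 11 (neighbor: 6).
Step 8: current leaves = {6,12}. Remove leaf 6 (neighbor: 7).

Answer: 6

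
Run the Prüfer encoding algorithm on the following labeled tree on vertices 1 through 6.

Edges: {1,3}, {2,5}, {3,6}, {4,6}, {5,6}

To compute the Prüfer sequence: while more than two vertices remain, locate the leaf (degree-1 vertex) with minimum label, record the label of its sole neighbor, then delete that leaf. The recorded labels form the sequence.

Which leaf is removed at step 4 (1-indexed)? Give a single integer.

Step 1: current leaves = {1,2,4}. Remove leaf 1 (neighbor: 3).
Step 2: current leaves = {2,3,4}. Remove leaf 2 (neighbor: 5).
Step 3: current leaves = {3,4,5}. Remove leaf 3 (neighbor: 6).
Step 4: current leaves = {4,5}. Remove leaf 4 (neighbor: 6).

Answer: 4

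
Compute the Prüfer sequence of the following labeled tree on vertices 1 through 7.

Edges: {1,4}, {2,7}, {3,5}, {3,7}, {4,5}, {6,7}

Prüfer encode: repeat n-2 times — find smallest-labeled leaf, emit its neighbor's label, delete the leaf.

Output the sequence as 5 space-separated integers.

Answer: 4 7 5 3 7

Derivation:
Step 1: leaves = {1,2,6}. Remove smallest leaf 1, emit neighbor 4.
Step 2: leaves = {2,4,6}. Remove smallest leaf 2, emit neighbor 7.
Step 3: leaves = {4,6}. Remove smallest leaf 4, emit neighbor 5.
Step 4: leaves = {5,6}. Remove smallest leaf 5, emit neighbor 3.
Step 5: leaves = {3,6}. Remove smallest leaf 3, emit neighbor 7.
Done: 2 vertices remain (6, 7). Sequence = [4 7 5 3 7]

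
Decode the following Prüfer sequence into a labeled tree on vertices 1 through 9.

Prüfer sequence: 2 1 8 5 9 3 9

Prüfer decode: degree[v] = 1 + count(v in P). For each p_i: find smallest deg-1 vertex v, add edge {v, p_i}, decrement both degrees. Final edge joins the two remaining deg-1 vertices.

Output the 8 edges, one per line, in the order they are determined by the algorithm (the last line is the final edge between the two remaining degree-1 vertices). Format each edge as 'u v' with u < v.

Answer: 2 4
1 2
1 8
5 6
5 9
3 7
3 9
8 9

Derivation:
Initial degrees: {1:2, 2:2, 3:2, 4:1, 5:2, 6:1, 7:1, 8:2, 9:3}
Step 1: smallest deg-1 vertex = 4, p_1 = 2. Add edge {2,4}. Now deg[4]=0, deg[2]=1.
Step 2: smallest deg-1 vertex = 2, p_2 = 1. Add edge {1,2}. Now deg[2]=0, deg[1]=1.
Step 3: smallest deg-1 vertex = 1, p_3 = 8. Add edge {1,8}. Now deg[1]=0, deg[8]=1.
Step 4: smallest deg-1 vertex = 6, p_4 = 5. Add edge {5,6}. Now deg[6]=0, deg[5]=1.
Step 5: smallest deg-1 vertex = 5, p_5 = 9. Add edge {5,9}. Now deg[5]=0, deg[9]=2.
Step 6: smallest deg-1 vertex = 7, p_6 = 3. Add edge {3,7}. Now deg[7]=0, deg[3]=1.
Step 7: smallest deg-1 vertex = 3, p_7 = 9. Add edge {3,9}. Now deg[3]=0, deg[9]=1.
Final: two remaining deg-1 vertices are 8, 9. Add edge {8,9}.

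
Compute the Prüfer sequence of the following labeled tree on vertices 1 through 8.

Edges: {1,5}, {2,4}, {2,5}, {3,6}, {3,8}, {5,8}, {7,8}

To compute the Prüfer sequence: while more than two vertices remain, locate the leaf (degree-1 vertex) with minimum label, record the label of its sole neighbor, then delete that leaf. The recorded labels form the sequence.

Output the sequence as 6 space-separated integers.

Answer: 5 2 5 8 3 8

Derivation:
Step 1: leaves = {1,4,6,7}. Remove smallest leaf 1, emit neighbor 5.
Step 2: leaves = {4,6,7}. Remove smallest leaf 4, emit neighbor 2.
Step 3: leaves = {2,6,7}. Remove smallest leaf 2, emit neighbor 5.
Step 4: leaves = {5,6,7}. Remove smallest leaf 5, emit neighbor 8.
Step 5: leaves = {6,7}. Remove smallest leaf 6, emit neighbor 3.
Step 6: leaves = {3,7}. Remove smallest leaf 3, emit neighbor 8.
Done: 2 vertices remain (7, 8). Sequence = [5 2 5 8 3 8]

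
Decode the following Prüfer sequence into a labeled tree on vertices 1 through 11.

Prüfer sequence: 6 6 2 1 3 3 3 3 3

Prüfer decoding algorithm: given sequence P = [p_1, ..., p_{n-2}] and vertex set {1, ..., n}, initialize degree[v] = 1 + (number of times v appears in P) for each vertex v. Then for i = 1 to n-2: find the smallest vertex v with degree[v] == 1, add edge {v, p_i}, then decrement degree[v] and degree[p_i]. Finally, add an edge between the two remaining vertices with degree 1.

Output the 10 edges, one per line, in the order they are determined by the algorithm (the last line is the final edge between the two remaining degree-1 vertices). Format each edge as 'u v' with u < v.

Answer: 4 6
5 6
2 6
1 2
1 3
3 7
3 8
3 9
3 10
3 11

Derivation:
Initial degrees: {1:2, 2:2, 3:6, 4:1, 5:1, 6:3, 7:1, 8:1, 9:1, 10:1, 11:1}
Step 1: smallest deg-1 vertex = 4, p_1 = 6. Add edge {4,6}. Now deg[4]=0, deg[6]=2.
Step 2: smallest deg-1 vertex = 5, p_2 = 6. Add edge {5,6}. Now deg[5]=0, deg[6]=1.
Step 3: smallest deg-1 vertex = 6, p_3 = 2. Add edge {2,6}. Now deg[6]=0, deg[2]=1.
Step 4: smallest deg-1 vertex = 2, p_4 = 1. Add edge {1,2}. Now deg[2]=0, deg[1]=1.
Step 5: smallest deg-1 vertex = 1, p_5 = 3. Add edge {1,3}. Now deg[1]=0, deg[3]=5.
Step 6: smallest deg-1 vertex = 7, p_6 = 3. Add edge {3,7}. Now deg[7]=0, deg[3]=4.
Step 7: smallest deg-1 vertex = 8, p_7 = 3. Add edge {3,8}. Now deg[8]=0, deg[3]=3.
Step 8: smallest deg-1 vertex = 9, p_8 = 3. Add edge {3,9}. Now deg[9]=0, deg[3]=2.
Step 9: smallest deg-1 vertex = 10, p_9 = 3. Add edge {3,10}. Now deg[10]=0, deg[3]=1.
Final: two remaining deg-1 vertices are 3, 11. Add edge {3,11}.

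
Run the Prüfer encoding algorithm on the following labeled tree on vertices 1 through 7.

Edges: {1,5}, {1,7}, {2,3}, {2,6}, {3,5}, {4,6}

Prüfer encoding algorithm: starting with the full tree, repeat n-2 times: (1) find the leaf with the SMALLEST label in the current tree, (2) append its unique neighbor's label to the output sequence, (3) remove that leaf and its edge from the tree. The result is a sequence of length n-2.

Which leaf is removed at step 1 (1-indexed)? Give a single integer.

Answer: 4

Derivation:
Step 1: current leaves = {4,7}. Remove leaf 4 (neighbor: 6).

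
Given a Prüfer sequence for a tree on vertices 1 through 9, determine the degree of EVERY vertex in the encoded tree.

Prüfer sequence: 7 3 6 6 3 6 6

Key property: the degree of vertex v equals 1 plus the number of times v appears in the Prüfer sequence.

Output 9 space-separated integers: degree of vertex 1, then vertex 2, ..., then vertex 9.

p_1 = 7: count[7] becomes 1
p_2 = 3: count[3] becomes 1
p_3 = 6: count[6] becomes 1
p_4 = 6: count[6] becomes 2
p_5 = 3: count[3] becomes 2
p_6 = 6: count[6] becomes 3
p_7 = 6: count[6] becomes 4
Degrees (1 + count): deg[1]=1+0=1, deg[2]=1+0=1, deg[3]=1+2=3, deg[4]=1+0=1, deg[5]=1+0=1, deg[6]=1+4=5, deg[7]=1+1=2, deg[8]=1+0=1, deg[9]=1+0=1

Answer: 1 1 3 1 1 5 2 1 1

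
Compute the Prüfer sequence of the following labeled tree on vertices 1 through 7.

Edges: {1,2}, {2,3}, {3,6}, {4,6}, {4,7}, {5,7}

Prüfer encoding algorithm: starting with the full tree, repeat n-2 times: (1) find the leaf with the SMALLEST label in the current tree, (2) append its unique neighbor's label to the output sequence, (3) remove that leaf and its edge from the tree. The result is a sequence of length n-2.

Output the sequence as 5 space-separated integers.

Step 1: leaves = {1,5}. Remove smallest leaf 1, emit neighbor 2.
Step 2: leaves = {2,5}. Remove smallest leaf 2, emit neighbor 3.
Step 3: leaves = {3,5}. Remove smallest leaf 3, emit neighbor 6.
Step 4: leaves = {5,6}. Remove smallest leaf 5, emit neighbor 7.
Step 5: leaves = {6,7}. Remove smallest leaf 6, emit neighbor 4.
Done: 2 vertices remain (4, 7). Sequence = [2 3 6 7 4]

Answer: 2 3 6 7 4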